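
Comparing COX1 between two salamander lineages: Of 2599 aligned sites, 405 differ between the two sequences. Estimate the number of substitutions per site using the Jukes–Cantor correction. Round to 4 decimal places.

0.1747

p = 405/2599 ≈ 0.155829.
d = −(3/4) ln(1 − 4p/3) = −0.75 ln(1 − 0.207772) = −0.75 ln(0.792228)
  = −0.75 × (-0.232906) = 0.174680 substitutions/site.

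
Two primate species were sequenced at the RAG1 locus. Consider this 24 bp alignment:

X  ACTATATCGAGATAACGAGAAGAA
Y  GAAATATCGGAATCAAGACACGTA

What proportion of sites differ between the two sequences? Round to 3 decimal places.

The sequences differ at 10 of 24 positions (sites 1, 2, 3, 10, 11, 14, 16, 19, 21, 23).
p = 10/24 = 0.416666… ≈ 0.417 (to 3 d.p.).

0.417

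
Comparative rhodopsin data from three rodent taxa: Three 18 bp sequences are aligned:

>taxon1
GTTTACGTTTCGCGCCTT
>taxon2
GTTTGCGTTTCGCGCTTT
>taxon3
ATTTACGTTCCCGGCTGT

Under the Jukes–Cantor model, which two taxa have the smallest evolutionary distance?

taxon1 and taxon2

taxon1–taxon2: 2/18 differ, p = 0.111, d = 0.120.
taxon1–taxon3: 6/18 differ, p = 0.333, d = 0.441.
taxon2–taxon3: 6/18 differ, p = 0.333, d = 0.441.
The smallest distance is between taxon1 and taxon2.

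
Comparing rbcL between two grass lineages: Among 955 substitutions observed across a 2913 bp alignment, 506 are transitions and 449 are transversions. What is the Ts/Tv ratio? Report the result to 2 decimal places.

R = 506/449 = 1.126948… ≈ 1.13 (to 2 d.p.).

1.13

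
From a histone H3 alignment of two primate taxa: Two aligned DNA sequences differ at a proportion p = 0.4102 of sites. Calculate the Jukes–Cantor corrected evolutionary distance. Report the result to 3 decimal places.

0.594

d = −(3/4) ln(1 − 4p/3) = −0.75 ln(1 − 0.546933) = −0.75 ln(0.453067)
  = −0.75 × (-0.791715) = 0.593786 substitutions/site.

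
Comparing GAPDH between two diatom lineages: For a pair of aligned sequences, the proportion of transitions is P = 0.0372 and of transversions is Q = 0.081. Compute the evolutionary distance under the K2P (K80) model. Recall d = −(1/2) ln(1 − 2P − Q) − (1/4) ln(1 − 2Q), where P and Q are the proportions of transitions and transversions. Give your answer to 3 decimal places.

Under the Kimura two-parameter model, d = −½ ln(1 − 2P − Q) − ¼ ln(1 − 2Q).
1 − 2P − Q = 0.8446, giving −½ ln(0.8446) = 0.084446.
1 − 2Q = 0.838, giving −¼ ln(0.838) = 0.044184.
d = 0.084446 + 0.044184 = 0.128630.

0.129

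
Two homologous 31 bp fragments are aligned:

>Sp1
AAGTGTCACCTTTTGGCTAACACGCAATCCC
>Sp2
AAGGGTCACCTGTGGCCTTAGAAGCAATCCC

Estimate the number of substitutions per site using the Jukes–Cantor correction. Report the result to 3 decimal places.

0.269

The sequences differ at 7 of 31 sites (4, 12, 14, 16, 19, 21, 23), so p = 7/31 ≈ 0.225806.
d = −(3/4) ln(1 − 4p/3) = −0.75 ln(1 − 0.301075) = −0.75 ln(0.698925)
  = −0.75 × (-0.358212) = 0.268659 substitutions/site.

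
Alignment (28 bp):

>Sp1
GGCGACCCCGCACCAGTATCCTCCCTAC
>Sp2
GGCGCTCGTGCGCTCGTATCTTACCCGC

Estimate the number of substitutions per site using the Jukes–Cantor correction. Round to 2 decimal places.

The sequences differ at 11 of 28 sites, so p = 11/28 ≈ 0.392857.
d = −(3/4) ln(1 − 4p/3) = −0.75 ln(1 − 0.523809) = −0.75 ln(0.476191)
  = −0.75 × (-0.741936) = 0.556452 substitutions/site.

0.56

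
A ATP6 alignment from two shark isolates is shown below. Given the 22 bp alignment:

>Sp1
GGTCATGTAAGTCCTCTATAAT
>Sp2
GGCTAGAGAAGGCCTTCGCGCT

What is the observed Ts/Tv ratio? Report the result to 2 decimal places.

2.00

Transitions are A↔G and C↔T; transversions are all other mismatches.
Transitions: 8. Transversions: 4.
R = 8/4 = 2.00.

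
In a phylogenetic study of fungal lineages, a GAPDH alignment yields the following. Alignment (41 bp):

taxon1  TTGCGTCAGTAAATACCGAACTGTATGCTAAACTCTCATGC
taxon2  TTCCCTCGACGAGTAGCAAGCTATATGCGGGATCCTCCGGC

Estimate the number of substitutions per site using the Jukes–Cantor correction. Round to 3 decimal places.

The sequences differ at 18 of 41 sites, so p = 18/41 ≈ 0.439024.
d = −(3/4) ln(1 − 4p/3) = −0.75 ln(1 − 0.585365) = −0.75 ln(0.414635)
  = −0.75 × (-0.880357) = 0.660268 substitutions/site.

0.660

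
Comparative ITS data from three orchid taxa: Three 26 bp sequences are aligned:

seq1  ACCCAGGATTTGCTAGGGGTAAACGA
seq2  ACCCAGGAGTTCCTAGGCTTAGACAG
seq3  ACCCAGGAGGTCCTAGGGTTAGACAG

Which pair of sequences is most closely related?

seq1–seq2: 7/26 differ, p = 0.269, d = 0.334.
seq1–seq3: 7/26 differ, p = 0.269, d = 0.334.
seq2–seq3: 2/26 differ, p = 0.077, d = 0.081.
The smallest distance is between seq2 and seq3.

seq2 and seq3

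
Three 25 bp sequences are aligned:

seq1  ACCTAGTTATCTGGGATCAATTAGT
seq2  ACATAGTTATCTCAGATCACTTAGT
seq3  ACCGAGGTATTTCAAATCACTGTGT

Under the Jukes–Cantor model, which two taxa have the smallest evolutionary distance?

seq1–seq2: 4/25 differ, p = 0.160, d = 0.180.
seq1–seq3: 9/25 differ, p = 0.360, d = 0.490.
seq2–seq3: 7/25 differ, p = 0.280, d = 0.351.
The smallest distance is between seq1 and seq2.

seq1 and seq2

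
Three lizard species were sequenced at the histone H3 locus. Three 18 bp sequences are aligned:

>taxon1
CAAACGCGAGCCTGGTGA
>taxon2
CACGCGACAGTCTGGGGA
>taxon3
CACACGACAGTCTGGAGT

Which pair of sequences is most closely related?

taxon1–taxon2: 6/18 differ, p = 0.333, d = 0.441.
taxon1–taxon3: 6/18 differ, p = 0.333, d = 0.441.
taxon2–taxon3: 3/18 differ, p = 0.167, d = 0.188.
The smallest distance is between taxon2 and taxon3.

taxon2 and taxon3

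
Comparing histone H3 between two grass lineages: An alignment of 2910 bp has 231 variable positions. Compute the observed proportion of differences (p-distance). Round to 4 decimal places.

p = 231/2910 = 0.079381… ≈ 0.0794 (to 4 d.p.).

0.0794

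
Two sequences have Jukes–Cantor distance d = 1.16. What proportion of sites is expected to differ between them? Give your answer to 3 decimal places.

0.590

p = (3/4)(1 − e^(−4d/3)) = 0.75 × (1 − e^(-1.546667)) = 0.75 × (1 − 0.212957) = 0.590282.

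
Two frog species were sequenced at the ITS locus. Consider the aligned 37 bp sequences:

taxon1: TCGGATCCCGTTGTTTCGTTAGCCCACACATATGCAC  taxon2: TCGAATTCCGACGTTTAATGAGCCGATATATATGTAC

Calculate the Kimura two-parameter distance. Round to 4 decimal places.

0.3941

Of 37 sites, 7 differences are transitions and 4 are transversions, so P = 7/37 ≈ 0.189189 and Q = 4/37 ≈ 0.108108.
Under the Kimura two-parameter model, d = −½ ln(1 − 2P − Q) − ¼ ln(1 − 2Q).
1 − 2P − Q = 0.513514, giving −½ ln(0.513514) = 0.333239.
1 − 2Q = 0.783784, giving −¼ ln(0.783784) = 0.060905.
d = 0.333239 + 0.060905 = 0.394144.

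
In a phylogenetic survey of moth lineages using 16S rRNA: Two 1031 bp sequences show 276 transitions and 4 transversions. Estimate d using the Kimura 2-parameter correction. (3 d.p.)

P = 276/1031 ≈ 0.267701 and Q = 4/1031 ≈ 0.00388.
Under the Kimura two-parameter model, d = −½ ln(1 − 2P − Q) − ¼ ln(1 − 2Q).
1 − 2P − Q = 0.460718, giving −½ ln(0.460718) = 0.387485.
1 − 2Q = 0.99224, giving −¼ ln(0.99224) = 0.001948.
d = 0.387485 + 0.001948 = 0.389433.

0.389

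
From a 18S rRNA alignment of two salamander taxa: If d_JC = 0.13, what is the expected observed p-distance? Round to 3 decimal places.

0.119

p = (3/4)(1 − e^(−4d/3)) = 0.75 × (1 − e^(-0.173333)) = 0.75 × (1 − 0.840858) = 0.119357.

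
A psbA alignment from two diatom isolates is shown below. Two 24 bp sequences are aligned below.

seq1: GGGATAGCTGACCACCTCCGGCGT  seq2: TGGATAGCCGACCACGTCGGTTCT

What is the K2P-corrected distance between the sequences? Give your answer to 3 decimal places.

0.370

Of 24 sites, 2 differences are transitions and 5 are transversions, so P = 2/24 ≈ 0.083333 and Q = 5/24 ≈ 0.208333.
Under the Kimura two-parameter model, d = −½ ln(1 − 2P − Q) − ¼ ln(1 − 2Q).
1 − 2P − Q = 0.625001, giving −½ ln(0.625001) = 0.235001.
1 − 2Q = 0.583334, giving −¼ ln(0.583334) = 0.134749.
d = 0.235001 + 0.134749 = 0.369750.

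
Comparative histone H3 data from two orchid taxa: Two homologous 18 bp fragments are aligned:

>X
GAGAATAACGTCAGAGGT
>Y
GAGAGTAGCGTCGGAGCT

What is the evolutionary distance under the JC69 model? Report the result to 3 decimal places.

0.264

The sequences differ at 4 of 18 sites (5, 8, 13, 17), so p = 4/18 ≈ 0.222222.
d = −(3/4) ln(1 − 4p/3) = −0.75 ln(1 − 0.296296) = −0.75 ln(0.703704)
  = −0.75 × (-0.351397) = 0.263548 substitutions/site.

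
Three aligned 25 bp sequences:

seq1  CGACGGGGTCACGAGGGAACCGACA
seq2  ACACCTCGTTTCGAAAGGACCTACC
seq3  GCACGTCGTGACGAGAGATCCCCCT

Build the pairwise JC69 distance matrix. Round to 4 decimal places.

d(seq1,seq2) = 0.7662, d(seq1,seq3) = 0.5716, d(seq2,seq3) = 0.5716

seq1–seq2: 12/25 sites differ → p = 0.48, d = −0.75 ln(1 − 0.64) = 0.766238 ≈ 0.7662.
seq1–seq3: 10/25 sites differ → p = 0.4, d = −0.75 ln(1 − 0.533333) = 0.571605 ≈ 0.5716.
seq2–seq3: 10/25 sites differ → p = 0.4, d = −0.75 ln(1 − 0.533333) = 0.571605 ≈ 0.5716.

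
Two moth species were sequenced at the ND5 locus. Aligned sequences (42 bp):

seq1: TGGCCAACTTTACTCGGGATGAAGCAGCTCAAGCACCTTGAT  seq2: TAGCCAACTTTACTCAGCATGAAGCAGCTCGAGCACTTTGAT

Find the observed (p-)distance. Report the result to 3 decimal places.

The sequences differ at 5 of 42 positions (sites 2, 16, 18, 31, 37).
p = 5/42 = 0.119047… ≈ 0.119 (to 3 d.p.).

0.119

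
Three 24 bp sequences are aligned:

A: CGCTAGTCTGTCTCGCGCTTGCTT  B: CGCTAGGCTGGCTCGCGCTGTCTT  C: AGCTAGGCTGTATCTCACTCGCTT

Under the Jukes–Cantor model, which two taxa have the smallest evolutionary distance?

A and B

A–B: 4/24 differ, p = 0.167, d = 0.188.
A–C: 6/24 differ, p = 0.250, d = 0.304.
B–C: 7/24 differ, p = 0.292, d = 0.369.
The smallest distance is between A and B.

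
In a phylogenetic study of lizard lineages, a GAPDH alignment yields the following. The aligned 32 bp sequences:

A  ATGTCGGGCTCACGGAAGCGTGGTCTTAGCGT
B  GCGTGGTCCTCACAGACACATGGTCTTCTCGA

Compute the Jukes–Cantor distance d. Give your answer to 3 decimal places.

0.520

The sequences differ at 12 of 32 sites, so p = 12/32 = 0.375.
d = −(3/4) ln(1 − 4p/3) = −0.75 ln(1 − 0.5) = −0.75 ln(0.5)
  = −0.75 × (-0.693147) = 0.519860 substitutions/site.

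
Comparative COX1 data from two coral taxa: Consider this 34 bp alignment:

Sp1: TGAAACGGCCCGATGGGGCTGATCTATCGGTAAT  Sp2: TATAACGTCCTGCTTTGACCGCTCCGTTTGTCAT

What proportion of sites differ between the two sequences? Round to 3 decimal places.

0.441

The sequences differ at 15 of 34 positions.
p = 15/34 = 0.441176… ≈ 0.441 (to 3 d.p.).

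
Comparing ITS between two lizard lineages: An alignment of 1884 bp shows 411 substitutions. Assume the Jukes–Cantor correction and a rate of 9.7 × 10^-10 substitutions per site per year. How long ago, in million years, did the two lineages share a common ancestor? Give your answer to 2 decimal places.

p = 411/1884 ≈ 0.218153.
d = −(3/4) ln(1 − 4p/3) = −0.75 ln(1 − 0.290871) = −0.75 ln(0.709129)
  = −0.75 × (-0.343718) = 0.257789 substitutions/site.
Under a molecular clock d = 2μt, so t = d/(2μ) = 0.257789 / (2 × 9.7 × 10^-10) = 132.88 million years.

132.88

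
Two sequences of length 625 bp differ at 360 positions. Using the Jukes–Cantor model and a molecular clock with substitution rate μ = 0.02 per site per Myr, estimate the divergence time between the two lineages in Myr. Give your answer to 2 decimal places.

27.39

p = 360/625 = 0.576.
d = −(3/4) ln(1 − 4p/3) = −0.75 ln(1 − 0.768) = −0.75 ln(0.232)
  = −0.75 × (-1.461018) = 1.095764 substitutions/site.
Under a molecular clock d = 2μt, so t = d/(2μ) = 1.095764 / (2 × 0.02) = 27.39 Myr.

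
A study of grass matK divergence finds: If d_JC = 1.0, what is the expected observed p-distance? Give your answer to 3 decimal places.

p = (3/4)(1 − e^(−4d/3)) = 0.75 × (1 − e^(-1.333333)) = 0.75 × (1 − 0.263597) = 0.552302.

0.552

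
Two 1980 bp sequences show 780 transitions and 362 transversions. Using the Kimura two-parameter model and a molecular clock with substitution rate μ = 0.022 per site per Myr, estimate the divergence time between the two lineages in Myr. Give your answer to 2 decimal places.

P = 780/1980 ≈ 0.393939 and Q = 362/1980 ≈ 0.182828.
Under the Kimura two-parameter model, d = −½ ln(1 − 2P − Q) − ¼ ln(1 − 2Q).
1 − 2P − Q = 0.029294, giving −½ ln(0.029294) = 1.765186.
1 − 2Q = 0.634344, giving −¼ ln(0.634344) = 0.113791.
d = 1.765186 + 0.113791 = 1.878977.
Under a molecular clock d = 2μt, so t = d/(2μ) = 1.878977 / (2 × 0.022) = 42.70 Myr.

42.70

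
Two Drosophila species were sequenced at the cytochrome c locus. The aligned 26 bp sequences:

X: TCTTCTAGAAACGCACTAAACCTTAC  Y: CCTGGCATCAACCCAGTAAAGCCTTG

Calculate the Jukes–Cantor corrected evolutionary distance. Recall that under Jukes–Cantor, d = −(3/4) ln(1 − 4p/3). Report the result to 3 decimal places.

0.717

The sequences differ at 12 of 26 sites, so p = 12/26 ≈ 0.461538.
d = −(3/4) ln(1 − 4p/3) = −0.75 ln(1 − 0.615384) = −0.75 ln(0.384616)
  = −0.75 × (-0.955510) = 0.716633 substitutions/site.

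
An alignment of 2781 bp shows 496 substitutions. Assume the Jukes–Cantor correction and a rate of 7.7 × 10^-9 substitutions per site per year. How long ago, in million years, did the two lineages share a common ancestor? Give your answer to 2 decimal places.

p = 496/2781 ≈ 0.178353.
d = −(3/4) ln(1 − 4p/3) = −0.75 ln(1 − 0.237804) = −0.75 ln(0.762196)
  = −0.75 × (-0.271552) = 0.203664 substitutions/site.
Under a molecular clock d = 2μt, so t = d/(2μ) = 0.203664 / (2 × 7.7 × 10^-9) = 13.22 million years.

13.22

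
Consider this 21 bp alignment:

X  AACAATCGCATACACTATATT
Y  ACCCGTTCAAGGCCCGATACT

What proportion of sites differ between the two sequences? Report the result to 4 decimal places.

The sequences differ at 11 of 21 positions.
p = 11/21 = 0.523809… ≈ 0.5238 (to 4 d.p.).

0.5238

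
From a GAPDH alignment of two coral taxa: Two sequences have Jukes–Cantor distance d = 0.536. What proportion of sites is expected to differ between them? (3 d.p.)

0.383

p = (3/4)(1 − e^(−4d/3)) = 0.75 × (1 − e^(-0.714667)) = 0.75 × (1 − 0.489355) = 0.382984.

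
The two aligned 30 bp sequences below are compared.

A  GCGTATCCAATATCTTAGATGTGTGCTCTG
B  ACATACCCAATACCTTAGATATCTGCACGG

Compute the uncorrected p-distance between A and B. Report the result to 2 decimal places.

0.27

The sequences differ at 8 of 30 positions (sites 1, 3, 6, 13, 21, 23, 27, 29).
p = 8/30 = 0.266666… ≈ 0.27 (to 2 d.p.).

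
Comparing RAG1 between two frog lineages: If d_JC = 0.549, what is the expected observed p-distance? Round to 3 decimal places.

p = (3/4)(1 − e^(−4d/3)) = 0.75 × (1 − e^(-0.732)) = 0.75 × (1 − 0.480946) = 0.389291.

0.389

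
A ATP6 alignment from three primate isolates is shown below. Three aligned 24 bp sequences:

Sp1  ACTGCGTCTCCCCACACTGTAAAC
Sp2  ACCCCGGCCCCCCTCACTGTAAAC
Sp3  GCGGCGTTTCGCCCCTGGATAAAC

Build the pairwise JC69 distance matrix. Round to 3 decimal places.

Sp1–Sp2: 5/24 sites differ → p ≈ 0.208333, d = −0.75 ln(1 − 0.277777) = 0.244066 ≈ 0.244.
Sp1–Sp3: 9/24 sites differ → p = 0.375, d = −0.75 ln(1 − 0.5) = 0.519860 ≈ 0.520.
Sp2–Sp3: 12/24 sites differ → p = 0.5, d = −0.75 ln(1 − 0.666667) = 0.823960 ≈ 0.824.

d(Sp1,Sp2) = 0.244, d(Sp1,Sp3) = 0.520, d(Sp2,Sp3) = 0.824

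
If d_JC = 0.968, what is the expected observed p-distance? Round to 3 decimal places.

p = (3/4)(1 − e^(−4d/3)) = 0.75 × (1 − e^(-1.290667)) = 0.75 × (1 − 0.275087) = 0.543685.

0.544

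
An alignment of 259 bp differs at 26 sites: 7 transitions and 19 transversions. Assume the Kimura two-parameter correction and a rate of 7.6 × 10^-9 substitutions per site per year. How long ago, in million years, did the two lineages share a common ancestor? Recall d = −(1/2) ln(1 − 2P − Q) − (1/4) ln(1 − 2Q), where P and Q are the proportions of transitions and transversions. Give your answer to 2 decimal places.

7.09

P = 7/259 ≈ 0.027027 and Q = 19/259 ≈ 0.073359.
Under the Kimura two-parameter model, d = −½ ln(1 − 2P − Q) − ¼ ln(1 − 2Q).
1 − 2P − Q = 0.872587, giving −½ ln(0.872587) = 0.068146.
1 − 2Q = 0.853282, giving −¼ ln(0.853282) = 0.039666.
d = 0.068146 + 0.039666 = 0.107812.
Under a molecular clock d = 2μt, so t = d/(2μ) = 0.107812 / (2 × 7.6 × 10^-9) = 7.09 million years.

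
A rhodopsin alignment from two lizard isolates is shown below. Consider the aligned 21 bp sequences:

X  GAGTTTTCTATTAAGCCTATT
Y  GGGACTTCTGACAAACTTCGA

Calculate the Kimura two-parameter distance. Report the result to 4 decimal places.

Of 21 sites, 6 differences are transitions and 5 are transversions, so P = 6/21 ≈ 0.285714 and Q = 5/21 ≈ 0.238095.
Under the Kimura two-parameter model, d = −½ ln(1 − 2P − Q) − ¼ ln(1 − 2Q).
1 − 2P − Q = 0.190477, giving −½ ln(0.190477) = 0.829112.
1 − 2Q = 0.52381, giving −¼ ln(0.52381) = 0.161657.
d = 0.829112 + 0.161657 = 0.990769.

0.9908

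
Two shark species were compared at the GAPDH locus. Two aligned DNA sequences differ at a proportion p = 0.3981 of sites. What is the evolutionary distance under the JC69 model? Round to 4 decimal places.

0.5675

d = −(3/4) ln(1 − 4p/3) = −0.75 ln(1 − 0.5308) = −0.75 ln(0.4692)
  = −0.75 × (-0.756726) = 0.567545 substitutions/site.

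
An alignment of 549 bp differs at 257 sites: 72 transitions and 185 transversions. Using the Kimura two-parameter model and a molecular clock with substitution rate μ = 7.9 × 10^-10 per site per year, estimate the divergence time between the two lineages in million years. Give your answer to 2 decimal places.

P = 72/549 ≈ 0.131148 and Q = 185/549 ≈ 0.336976.
Under the Kimura two-parameter model, d = −½ ln(1 − 2P − Q) − ¼ ln(1 − 2Q).
1 − 2P − Q = 0.400728, giving −½ ln(0.400728) = 0.457236.
1 − 2Q = 0.326048, giving −¼ ln(0.326048) = 0.280178.
d = 0.457236 + 0.280178 = 0.737414.
Under a molecular clock d = 2μt, so t = d/(2μ) = 0.737414 / (2 × 7.9 × 10^-10) = 466.72 million years.

466.72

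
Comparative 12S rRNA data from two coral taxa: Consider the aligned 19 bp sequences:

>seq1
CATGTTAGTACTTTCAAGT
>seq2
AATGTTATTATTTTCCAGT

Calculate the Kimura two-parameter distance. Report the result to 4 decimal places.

0.2476

Of 19 sites, 1 differences are transitions and 3 are transversions, so P = 1/19 ≈ 0.052632 and Q = 3/19 ≈ 0.157895.
Under the Kimura two-parameter model, d = −½ ln(1 − 2P − Q) − ¼ ln(1 − 2Q).
1 − 2P − Q = 0.736841, giving −½ ln(0.736841) = 0.152692.
1 − 2Q = 0.68421, giving −¼ ln(0.68421) = 0.094873.
d = 0.152692 + 0.094873 = 0.247565.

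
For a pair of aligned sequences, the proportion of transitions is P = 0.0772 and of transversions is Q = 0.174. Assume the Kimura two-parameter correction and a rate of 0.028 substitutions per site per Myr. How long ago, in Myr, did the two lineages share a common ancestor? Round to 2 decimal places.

Under the Kimura two-parameter model, d = −½ ln(1 − 2P − Q) − ¼ ln(1 − 2Q).
1 − 2P − Q = 0.6716, giving −½ ln(0.6716) = 0.199046.
1 − 2Q = 0.652, giving −¼ ln(0.652) = 0.106928.
d = 0.199046 + 0.106928 = 0.305974.
Under a molecular clock d = 2μt, so t = d/(2μ) = 0.305974 / (2 × 0.028) = 5.46 Myr.

5.46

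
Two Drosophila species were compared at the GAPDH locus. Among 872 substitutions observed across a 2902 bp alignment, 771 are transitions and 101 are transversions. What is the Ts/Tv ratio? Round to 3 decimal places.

7.634

R = 771/101 = 7.633663… ≈ 7.634 (to 3 d.p.).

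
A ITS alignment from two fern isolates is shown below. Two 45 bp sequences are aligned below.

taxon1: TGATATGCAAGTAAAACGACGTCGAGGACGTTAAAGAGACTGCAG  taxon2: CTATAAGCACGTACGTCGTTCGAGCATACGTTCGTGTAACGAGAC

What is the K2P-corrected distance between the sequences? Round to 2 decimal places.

Of 45 sites, 7 differences are transitions and 17 are transversions, so P = 7/45 ≈ 0.155556 and Q = 17/45 ≈ 0.377778.
Under the Kimura two-parameter model, d = −½ ln(1 − 2P − Q) − ¼ ln(1 − 2Q).
1 − 2P − Q = 0.31111, giving −½ ln(0.31111) = 0.583804.
1 − 2Q = 0.244444, giving −¼ ln(0.244444) = 0.352192.
d = 0.583804 + 0.352192 = 0.935996.

0.94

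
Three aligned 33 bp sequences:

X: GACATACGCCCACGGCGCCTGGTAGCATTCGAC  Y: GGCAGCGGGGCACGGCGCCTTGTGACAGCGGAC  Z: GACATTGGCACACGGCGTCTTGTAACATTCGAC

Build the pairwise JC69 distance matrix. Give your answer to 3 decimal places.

d(X,Y) = 0.497, d(X,Z) = 0.208, d(Y,Z) = 0.388

X–Y: 12/33 sites differ → p ≈ 0.363636, d = −0.75 ln(1 − 0.484848) = 0.497470 ≈ 0.497.
X–Z: 6/33 sites differ → p ≈ 0.181818, d = −0.75 ln(1 − 0.242424) = 0.208224 ≈ 0.208.
Y–Z: 10/33 sites differ → p ≈ 0.30303, d = −0.75 ln(1 − 0.40404) = 0.388186 ≈ 0.388.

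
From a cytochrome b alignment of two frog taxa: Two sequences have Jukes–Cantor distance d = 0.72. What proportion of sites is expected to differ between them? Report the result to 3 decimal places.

p = (3/4)(1 − e^(−4d/3)) = 0.75 × (1 − e^(-0.96)) = 0.75 × (1 − 0.382893) = 0.462830.

0.463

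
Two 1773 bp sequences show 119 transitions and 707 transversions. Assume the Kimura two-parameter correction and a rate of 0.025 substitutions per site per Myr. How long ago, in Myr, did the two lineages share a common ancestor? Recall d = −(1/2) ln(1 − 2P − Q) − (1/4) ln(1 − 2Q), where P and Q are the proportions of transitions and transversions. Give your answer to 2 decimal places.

15.60

P = 119/1773 ≈ 0.067118 and Q = 707/1773 ≈ 0.398759.
Under the Kimura two-parameter model, d = −½ ln(1 − 2P − Q) − ¼ ln(1 − 2Q).
1 − 2P − Q = 0.467005, giving −½ ln(0.467005) = 0.380708.
1 − 2Q = 0.202482, giving −¼ ln(0.202482) = 0.399276.
d = 0.380708 + 0.399276 = 0.779984.
Under a molecular clock d = 2μt, so t = d/(2μ) = 0.779984 / (2 × 0.025) = 15.60 Myr.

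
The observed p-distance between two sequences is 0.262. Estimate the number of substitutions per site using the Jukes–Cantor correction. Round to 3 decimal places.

0.322

d = −(3/4) ln(1 − 4p/3) = −0.75 ln(1 − 0.349333) = −0.75 ln(0.650667)
  = −0.75 × (-0.429757) = 0.322318 substitutions/site.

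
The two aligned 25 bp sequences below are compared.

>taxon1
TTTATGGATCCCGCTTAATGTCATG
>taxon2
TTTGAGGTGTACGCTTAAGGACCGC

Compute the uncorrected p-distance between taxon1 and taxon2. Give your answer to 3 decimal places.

0.440

The sequences differ at 11 of 25 positions.
p = 11/25 = 0.440.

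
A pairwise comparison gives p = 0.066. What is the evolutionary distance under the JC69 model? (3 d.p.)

0.069

d = −(3/4) ln(1 − 4p/3) = −0.75 ln(1 − 0.088) = −0.75 ln(0.912)
  = −0.75 × (-0.092115) = 0.069086 substitutions/site.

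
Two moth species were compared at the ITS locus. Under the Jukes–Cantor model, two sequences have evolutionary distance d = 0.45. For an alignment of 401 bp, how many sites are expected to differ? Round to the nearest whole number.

Invert JC69: p = (3/4)(1 − e^(−4d/3)) = 0.75 × (1 − e^(-0.6)) = 0.75 × (1 − 0.548812) = 0.338391.
Expected differing sites = pL ≈ 0.338391 × 401 = 135.694791 ≈ 136.

136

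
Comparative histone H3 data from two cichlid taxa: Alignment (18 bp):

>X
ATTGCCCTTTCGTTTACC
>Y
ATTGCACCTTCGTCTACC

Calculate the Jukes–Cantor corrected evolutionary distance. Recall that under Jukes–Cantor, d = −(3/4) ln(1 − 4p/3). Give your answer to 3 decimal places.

0.188

The sequences differ at 3 of 18 sites (6, 8, 14), so p = 3/18 ≈ 0.166667.
d = −(3/4) ln(1 − 4p/3) = −0.75 ln(1 − 0.222223) = −0.75 ln(0.777777)
  = −0.75 × (-0.251315) = 0.188486 substitutions/site.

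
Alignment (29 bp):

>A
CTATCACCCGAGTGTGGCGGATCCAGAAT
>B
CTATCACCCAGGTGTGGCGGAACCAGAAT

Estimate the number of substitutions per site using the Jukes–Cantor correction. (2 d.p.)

0.11

The sequences differ at 3 of 29 sites (10, 11, 22), so p = 3/29 ≈ 0.103448.
d = −(3/4) ln(1 − 4p/3) = −0.75 ln(1 − 0.137931) = −0.75 ln(0.862069)
  = −0.75 × (-0.148420) = 0.111315 substitutions/site.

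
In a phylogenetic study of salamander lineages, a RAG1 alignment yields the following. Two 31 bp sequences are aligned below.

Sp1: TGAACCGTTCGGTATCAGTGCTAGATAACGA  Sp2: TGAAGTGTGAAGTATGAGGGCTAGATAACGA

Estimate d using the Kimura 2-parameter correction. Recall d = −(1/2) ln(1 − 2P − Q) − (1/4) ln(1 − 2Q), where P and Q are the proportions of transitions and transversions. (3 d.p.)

0.269

Of 31 sites, 2 differences are transitions and 5 are transversions, so P = 2/31 ≈ 0.064516 and Q = 5/31 ≈ 0.16129.
Under the Kimura two-parameter model, d = −½ ln(1 − 2P − Q) − ¼ ln(1 − 2Q).
1 − 2P − Q = 0.709678, giving −½ ln(0.709678) = 0.171472.
1 − 2Q = 0.67742, giving −¼ ln(0.67742) = 0.097366.
d = 0.171472 + 0.097366 = 0.268838.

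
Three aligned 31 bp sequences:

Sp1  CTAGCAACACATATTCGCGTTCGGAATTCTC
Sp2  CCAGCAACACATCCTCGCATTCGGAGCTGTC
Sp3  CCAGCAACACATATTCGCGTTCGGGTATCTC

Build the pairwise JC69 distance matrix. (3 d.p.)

Sp1–Sp2: 7/31 sites differ → p ≈ 0.225806, d = −0.75 ln(1 − 0.301075) = 0.268659 ≈ 0.269.
Sp1–Sp3: 4/31 sites differ → p ≈ 0.129032, d = −0.75 ln(1 − 0.172043) = 0.141596 ≈ 0.142.
Sp2–Sp3: 7/31 sites differ → p ≈ 0.225806, d = −0.75 ln(1 − 0.301075) = 0.268659 ≈ 0.269.

d(Sp1,Sp2) = 0.269, d(Sp1,Sp3) = 0.142, d(Sp2,Sp3) = 0.269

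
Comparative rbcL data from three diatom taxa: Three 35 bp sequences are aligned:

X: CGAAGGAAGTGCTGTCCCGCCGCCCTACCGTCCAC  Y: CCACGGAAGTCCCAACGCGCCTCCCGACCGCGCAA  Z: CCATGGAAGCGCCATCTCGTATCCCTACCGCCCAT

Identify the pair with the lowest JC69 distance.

Y and Z

X–Y: 12/35 differ, p = 0.343, d = 0.458.
X–Z: 11/35 differ, p = 0.314, d = 0.407.
Y–Z: 10/35 differ, p = 0.286, d = 0.360.
The smallest distance is between Y and Z.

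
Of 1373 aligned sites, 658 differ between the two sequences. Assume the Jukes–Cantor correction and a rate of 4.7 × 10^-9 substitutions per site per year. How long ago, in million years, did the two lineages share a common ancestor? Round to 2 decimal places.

81.29

p = 658/1373 ≈ 0.479243.
d = −(3/4) ln(1 − 4p/3) = −0.75 ln(1 − 0.638991) = −0.75 ln(0.361009)
  = −0.75 × (-1.018852) = 0.764139 substitutions/site.
Under a molecular clock d = 2μt, so t = d/(2μ) = 0.764139 / (2 × 4.7 × 10^-9) = 81.29 million years.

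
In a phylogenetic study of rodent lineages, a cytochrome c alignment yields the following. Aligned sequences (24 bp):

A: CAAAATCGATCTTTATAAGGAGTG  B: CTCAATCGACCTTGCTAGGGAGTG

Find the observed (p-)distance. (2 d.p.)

0.25

The sequences differ at 6 of 24 positions (sites 2, 3, 10, 14, 15, 18).
p = 6/24 = 0.25.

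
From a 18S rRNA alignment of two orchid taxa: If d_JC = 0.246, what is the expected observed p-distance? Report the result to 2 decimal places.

0.21

p = (3/4)(1 − e^(−4d/3)) = 0.75 × (1 − e^(-0.328)) = 0.75 × (1 − 0.720363) = 0.209728.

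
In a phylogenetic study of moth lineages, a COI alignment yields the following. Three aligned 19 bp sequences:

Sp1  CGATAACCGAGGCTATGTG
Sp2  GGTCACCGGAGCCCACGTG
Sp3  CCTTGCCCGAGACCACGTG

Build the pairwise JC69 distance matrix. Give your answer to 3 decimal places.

Sp1–Sp2: 8/19 sites differ → p ≈ 0.421053, d = −0.75 ln(1 − 0.561404) = 0.618132 ≈ 0.618.
Sp1–Sp3: 7/19 sites differ → p ≈ 0.368421, d = −0.75 ln(1 − 0.491228) = 0.506816 ≈ 0.507.
Sp2–Sp3: 6/19 sites differ → p ≈ 0.315789, d = −0.75 ln(1 − 0.421052) = 0.409907 ≈ 0.410.

d(Sp1,Sp2) = 0.618, d(Sp1,Sp3) = 0.507, d(Sp2,Sp3) = 0.410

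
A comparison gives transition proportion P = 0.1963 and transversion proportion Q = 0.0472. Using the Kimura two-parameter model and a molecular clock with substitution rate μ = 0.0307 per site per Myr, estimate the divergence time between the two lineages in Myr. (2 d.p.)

Under the Kimura two-parameter model, d = −½ ln(1 − 2P − Q) − ¼ ln(1 − 2Q).
1 − 2P − Q = 0.5602, giving −½ ln(0.5602) = 0.289731.
1 − 2Q = 0.9056, giving −¼ ln(0.9056) = 0.024789.
d = 0.289731 + 0.024789 = 0.314520.
Under a molecular clock d = 2μt, so t = d/(2μ) = 0.314520 / (2 × 0.0307) = 5.12 Myr.

5.12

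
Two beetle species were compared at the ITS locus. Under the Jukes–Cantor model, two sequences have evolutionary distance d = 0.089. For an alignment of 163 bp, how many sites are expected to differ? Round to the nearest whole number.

14

Invert JC69: p = (3/4)(1 − e^(−4d/3)) = 0.75 × (1 − e^(-0.118667)) = 0.75 × (1 − 0.888103) = 0.083923.
Expected differing sites = pL ≈ 0.083923 × 163 = 13.679449 ≈ 14.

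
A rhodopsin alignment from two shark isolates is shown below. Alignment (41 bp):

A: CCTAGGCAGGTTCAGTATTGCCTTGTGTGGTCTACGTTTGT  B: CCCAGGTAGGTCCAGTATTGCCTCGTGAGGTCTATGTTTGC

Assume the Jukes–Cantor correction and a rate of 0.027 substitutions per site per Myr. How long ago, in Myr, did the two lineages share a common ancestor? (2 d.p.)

The sequences differ at 7 of 41 sites (3, 7, 12, 24, 28, 35, 41), so p = 7/41 ≈ 0.170732.
d = −(3/4) ln(1 − 4p/3) = −0.75 ln(1 − 0.227643) = −0.75 ln(0.772357)
  = −0.75 × (-0.258308) = 0.193731 substitutions/site.
Under a molecular clock d = 2μt, so t = d/(2μ) = 0.193731 / (2 × 0.027) = 3.59 Myr.

3.59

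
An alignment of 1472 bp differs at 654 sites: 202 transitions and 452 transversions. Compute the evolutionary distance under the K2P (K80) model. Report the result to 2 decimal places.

P = 202/1472 ≈ 0.137228 and Q = 452/1472 ≈ 0.307065.
Under the Kimura two-parameter model, d = −½ ln(1 − 2P − Q) − ¼ ln(1 − 2Q).
1 − 2P − Q = 0.418479, giving −½ ln(0.418479) = 0.435564.
1 − 2Q = 0.38587, giving −¼ ln(0.38587) = 0.238064.
d = 0.435564 + 0.238064 = 0.673628.

0.67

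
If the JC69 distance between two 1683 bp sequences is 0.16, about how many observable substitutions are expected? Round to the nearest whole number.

242

Invert JC69: p = (3/4)(1 − e^(−4d/3)) = 0.75 × (1 − e^(-0.213333)) = 0.75 × (1 − 0.807887) = 0.144085.
Expected differing sites = pL ≈ 0.144085 × 1683 = 242.495055 ≈ 242.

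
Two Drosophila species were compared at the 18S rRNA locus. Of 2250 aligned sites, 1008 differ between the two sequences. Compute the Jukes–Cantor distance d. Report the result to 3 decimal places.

0.682

p = 1008/2250 = 0.448.
d = −(3/4) ln(1 − 4p/3) = −0.75 ln(1 − 0.597333) = −0.75 ln(0.402667)
  = −0.75 × (-0.909645) = 0.682234 substitutions/site.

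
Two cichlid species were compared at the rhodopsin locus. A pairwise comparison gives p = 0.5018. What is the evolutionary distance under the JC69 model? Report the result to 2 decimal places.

0.83

d = −(3/4) ln(1 − 4p/3) = −0.75 ln(1 − 0.669067) = −0.75 ln(0.330933)
  = −0.75 × (-1.105839) = 0.829379 substitutions/site.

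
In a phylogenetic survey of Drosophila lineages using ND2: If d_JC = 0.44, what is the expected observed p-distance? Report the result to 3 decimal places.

p = (3/4)(1 − e^(−4d/3)) = 0.75 × (1 − e^(-0.586667)) = 0.75 × (1 − 0.556178) = 0.332867.

0.333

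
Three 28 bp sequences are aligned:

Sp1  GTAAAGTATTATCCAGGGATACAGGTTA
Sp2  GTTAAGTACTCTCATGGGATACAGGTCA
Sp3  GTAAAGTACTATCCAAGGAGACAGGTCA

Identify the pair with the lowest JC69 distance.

Sp1 and Sp3

Sp1–Sp2: 6/28 differ, p = 0.214, d = 0.252.
Sp1–Sp3: 4/28 differ, p = 0.143, d = 0.158.
Sp2–Sp3: 6/28 differ, p = 0.214, d = 0.252.
The smallest distance is between Sp1 and Sp3.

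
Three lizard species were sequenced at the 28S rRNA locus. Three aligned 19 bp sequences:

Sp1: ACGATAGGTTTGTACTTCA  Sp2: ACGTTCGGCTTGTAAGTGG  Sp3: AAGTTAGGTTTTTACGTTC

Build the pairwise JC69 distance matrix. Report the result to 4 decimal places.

Sp1–Sp2: 7/19 sites differ → p ≈ 0.368421, d = −0.75 ln(1 − 0.491228) = 0.506816 ≈ 0.5068.
Sp1–Sp3: 6/19 sites differ → p ≈ 0.315789, d = −0.75 ln(1 − 0.421052) = 0.409907 ≈ 0.4099.
Sp2–Sp3: 7/19 sites differ → p ≈ 0.368421, d = −0.75 ln(1 − 0.491228) = 0.506816 ≈ 0.5068.

d(Sp1,Sp2) = 0.5068, d(Sp1,Sp3) = 0.4099, d(Sp2,Sp3) = 0.5068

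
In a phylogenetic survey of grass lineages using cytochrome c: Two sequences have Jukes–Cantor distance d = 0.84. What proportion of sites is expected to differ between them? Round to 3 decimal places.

p = (3/4)(1 − e^(−4d/3)) = 0.75 × (1 − e^(-1.12)) = 0.75 × (1 − 0.326280) = 0.505290.

0.505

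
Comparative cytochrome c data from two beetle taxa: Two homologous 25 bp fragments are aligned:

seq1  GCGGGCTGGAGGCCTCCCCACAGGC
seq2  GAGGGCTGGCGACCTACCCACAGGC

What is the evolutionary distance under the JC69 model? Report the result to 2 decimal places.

0.18

The sequences differ at 4 of 25 sites (2, 10, 12, 16), so p = 4/25 = 0.16.
d = −(3/4) ln(1 − 4p/3) = −0.75 ln(1 − 0.213333) = −0.75 ln(0.786667)
  = −0.75 × (-0.239950) = 0.179963 substitutions/site.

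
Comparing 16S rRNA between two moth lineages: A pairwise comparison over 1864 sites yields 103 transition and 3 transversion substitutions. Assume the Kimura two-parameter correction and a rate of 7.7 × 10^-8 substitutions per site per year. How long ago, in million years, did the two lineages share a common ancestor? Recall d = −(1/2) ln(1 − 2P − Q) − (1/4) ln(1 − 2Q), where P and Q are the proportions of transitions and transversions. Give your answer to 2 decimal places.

P = 103/1864 ≈ 0.055258 and Q = 3/1864 ≈ 0.001609.
Under the Kimura two-parameter model, d = −½ ln(1 − 2P − Q) − ¼ ln(1 − 2Q).
1 − 2P − Q = 0.887875, giving −½ ln(0.887875) = 0.059462.
1 − 2Q = 0.996782, giving −¼ ln(0.996782) = 0.000806.
d = 0.059462 + 0.000806 = 0.060268.
Under a molecular clock d = 2μt, so t = d/(2μ) = 0.060268 / (2 × 7.7 × 10^-8) = 0.39 million years.

0.39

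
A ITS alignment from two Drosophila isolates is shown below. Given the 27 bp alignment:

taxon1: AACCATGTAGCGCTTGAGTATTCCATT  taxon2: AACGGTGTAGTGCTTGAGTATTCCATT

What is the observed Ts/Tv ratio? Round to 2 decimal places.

2.00

Transitions are A↔G and C↔T; transversions are all other mismatches.
Transitions: 2. Transversions: 1.
R = 2/1 = 2.00.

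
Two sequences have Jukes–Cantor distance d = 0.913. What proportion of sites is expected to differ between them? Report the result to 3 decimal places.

0.528

p = (3/4)(1 − e^(−4d/3)) = 0.75 × (1 − e^(-1.217333)) = 0.75 × (1 − 0.296019) = 0.527986.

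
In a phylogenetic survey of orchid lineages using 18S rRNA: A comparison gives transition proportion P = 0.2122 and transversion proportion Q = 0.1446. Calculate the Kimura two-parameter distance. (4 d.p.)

0.5062

Under the Kimura two-parameter model, d = −½ ln(1 − 2P − Q) − ¼ ln(1 − 2Q).
1 − 2P − Q = 0.431, giving −½ ln(0.431) = 0.420824.
1 − 2Q = 0.7108, giving −¼ ln(0.7108) = 0.085341.
d = 0.420824 + 0.085341 = 0.506165.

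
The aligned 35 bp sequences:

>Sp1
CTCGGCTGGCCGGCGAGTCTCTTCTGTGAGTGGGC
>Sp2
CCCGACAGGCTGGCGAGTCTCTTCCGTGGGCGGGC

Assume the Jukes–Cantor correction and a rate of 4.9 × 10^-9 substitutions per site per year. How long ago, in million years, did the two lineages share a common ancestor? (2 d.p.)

The sequences differ at 7 of 35 sites (2, 5, 7, 11, 25, 29, 31), so p = 7/35 = 0.2.
d = −(3/4) ln(1 − 4p/3) = −0.75 ln(1 − 0.266667) = −0.75 ln(0.733333)
  = −0.75 × (-0.310155) = 0.232616 substitutions/site.
Under a molecular clock d = 2μt, so t = d/(2μ) = 0.232616 / (2 × 4.9 × 10^-9) = 23.74 million years.

23.74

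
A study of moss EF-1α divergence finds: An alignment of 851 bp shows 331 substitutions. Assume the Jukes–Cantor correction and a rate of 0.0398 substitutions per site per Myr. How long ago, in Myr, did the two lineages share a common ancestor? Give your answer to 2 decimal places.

p = 331/851 ≈ 0.388954.
d = −(3/4) ln(1 − 4p/3) = −0.75 ln(1 − 0.518605) = −0.75 ln(0.481395)
  = −0.75 × (-0.731067) = 0.548300 substitutions/site.
Under a molecular clock d = 2μt, so t = d/(2μ) = 0.548300 / (2 × 0.0398) = 6.89 Myr.

6.89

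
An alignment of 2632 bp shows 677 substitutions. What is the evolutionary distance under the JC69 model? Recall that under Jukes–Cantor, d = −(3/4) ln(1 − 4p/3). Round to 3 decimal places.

p = 677/2632 ≈ 0.257219.
d = −(3/4) ln(1 − 4p/3) = −0.75 ln(1 − 0.342959) = −0.75 ln(0.657041)
  = −0.75 × (-0.420009) = 0.315007 substitutions/site.

0.315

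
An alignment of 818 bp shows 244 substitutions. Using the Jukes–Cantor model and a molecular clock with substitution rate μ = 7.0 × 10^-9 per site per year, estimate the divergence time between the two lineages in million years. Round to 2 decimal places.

p = 244/818 ≈ 0.298289.
d = −(3/4) ln(1 − 4p/3) = −0.75 ln(1 − 0.397719) = −0.75 ln(0.602281)
  = −0.75 × (-0.507031) = 0.380273 substitutions/site.
Under a molecular clock d = 2μt, so t = d/(2μ) = 0.380273 / (2 × 7.0 × 10^-9) = 27.16 million years.

27.16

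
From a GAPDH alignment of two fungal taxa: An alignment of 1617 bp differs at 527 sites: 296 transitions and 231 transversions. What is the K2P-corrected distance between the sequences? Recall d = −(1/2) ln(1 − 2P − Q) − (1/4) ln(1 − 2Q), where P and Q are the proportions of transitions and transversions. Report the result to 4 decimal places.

P = 296/1617 ≈ 0.183055 and Q = 231/1617 ≈ 0.142857.
Under the Kimura two-parameter model, d = −½ ln(1 − 2P − Q) − ¼ ln(1 − 2Q).
1 − 2P − Q = 0.491033, giving −½ ln(0.491033) = 0.355622.
1 − 2Q = 0.714286, giving −¼ ln(0.714286) = 0.084118.
d = 0.355622 + 0.084118 = 0.439740.

0.4397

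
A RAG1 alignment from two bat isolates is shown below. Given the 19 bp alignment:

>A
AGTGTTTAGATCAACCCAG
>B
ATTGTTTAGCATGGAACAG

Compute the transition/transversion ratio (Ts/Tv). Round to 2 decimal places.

Transitions are A↔G and C↔T; transversions are all other mismatches.
Transitions: 3. Transversions: 5.
R = 3/5 = 0.60.

0.60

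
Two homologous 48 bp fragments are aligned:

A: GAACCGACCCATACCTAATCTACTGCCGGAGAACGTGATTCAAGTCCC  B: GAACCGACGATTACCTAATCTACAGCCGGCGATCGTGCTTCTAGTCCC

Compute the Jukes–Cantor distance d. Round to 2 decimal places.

0.19

The sequences differ at 8 of 48 sites (9, 10, 11, 24, 30, 33, 38, 42), so p = 8/48 ≈ 0.166667.
d = −(3/4) ln(1 − 4p/3) = −0.75 ln(1 − 0.222223) = −0.75 ln(0.777777)
  = −0.75 × (-0.251315) = 0.188486 substitutions/site.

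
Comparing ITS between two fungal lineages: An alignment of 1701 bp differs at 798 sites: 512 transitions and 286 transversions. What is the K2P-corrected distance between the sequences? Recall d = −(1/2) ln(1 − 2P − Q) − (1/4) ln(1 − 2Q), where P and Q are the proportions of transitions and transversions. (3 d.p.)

P = 512/1701 ≈ 0.300999 and Q = 286/1701 ≈ 0.168136.
Under the Kimura two-parameter model, d = −½ ln(1 − 2P − Q) − ¼ ln(1 − 2Q).
1 − 2P − Q = 0.229866, giving −½ ln(0.229866) = 0.735129.
1 − 2Q = 0.663728, giving −¼ ln(0.663728) = 0.102471.
d = 0.735129 + 0.102471 = 0.837600.

0.838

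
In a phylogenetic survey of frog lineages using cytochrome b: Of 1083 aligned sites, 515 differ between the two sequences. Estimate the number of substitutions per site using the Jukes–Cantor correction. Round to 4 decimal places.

p = 515/1083 ≈ 0.475531.
d = −(3/4) ln(1 − 4p/3) = −0.75 ln(1 − 0.634041) = −0.75 ln(0.365959)
  = −0.75 × (-1.005234) = 0.753926 substitutions/site.

0.7539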